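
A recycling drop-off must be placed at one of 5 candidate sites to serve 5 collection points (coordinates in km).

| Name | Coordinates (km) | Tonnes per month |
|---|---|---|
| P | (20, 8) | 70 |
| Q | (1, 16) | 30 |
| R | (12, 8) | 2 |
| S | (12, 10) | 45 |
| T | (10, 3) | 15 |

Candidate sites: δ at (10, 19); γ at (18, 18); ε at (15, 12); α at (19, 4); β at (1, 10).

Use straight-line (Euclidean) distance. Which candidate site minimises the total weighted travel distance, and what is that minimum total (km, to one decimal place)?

Total weighted distance at each candidate:
  δ (10, 19): total = 2002.5
  γ (18, 18): total = 1955.7
  ε (15, 12): total = 1211.7
  α (19, 4): total = 1504.5
  β (1, 10): total = 2205.7
Minimum is at ε with total 1211.7 km.

ε, total 1211.7 km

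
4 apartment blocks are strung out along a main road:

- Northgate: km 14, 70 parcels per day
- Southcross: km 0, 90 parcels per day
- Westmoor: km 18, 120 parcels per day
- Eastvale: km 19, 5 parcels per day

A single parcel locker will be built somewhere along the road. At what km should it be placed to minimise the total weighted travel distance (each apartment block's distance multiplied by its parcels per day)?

For a sum of weighted absolute distances on a line, the optimum is the weighted median (not the mean). Total weight W = 285; half-weight = 142.5.
Sort by position and accumulate weight:
  km 0 (Southcross, w=90) → cum 90
  km 14 (Northgate, w=70) → cum 160  ≥ 142.5 → median here
  km 18 (Westmoor, w=120) → cum 280
  km 19 (Eastvale, w=5) → cum 285
Optimal location: km 14.

x = 14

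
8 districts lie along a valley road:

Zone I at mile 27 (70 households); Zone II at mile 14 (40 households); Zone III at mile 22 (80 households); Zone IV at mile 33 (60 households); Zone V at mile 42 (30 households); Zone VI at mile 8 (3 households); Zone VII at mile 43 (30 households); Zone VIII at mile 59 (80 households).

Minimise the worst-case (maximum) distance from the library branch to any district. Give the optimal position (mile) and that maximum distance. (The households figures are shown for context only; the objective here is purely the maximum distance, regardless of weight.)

location 33.5, max distance 25.5

The 1-center on a line is the midpoint of the two extreme points: leftmost at 8, rightmost at 59.
Optimal location = (8 + 59)/2 = 33.5; maximum distance = (59 − 8)/2 = 25.5.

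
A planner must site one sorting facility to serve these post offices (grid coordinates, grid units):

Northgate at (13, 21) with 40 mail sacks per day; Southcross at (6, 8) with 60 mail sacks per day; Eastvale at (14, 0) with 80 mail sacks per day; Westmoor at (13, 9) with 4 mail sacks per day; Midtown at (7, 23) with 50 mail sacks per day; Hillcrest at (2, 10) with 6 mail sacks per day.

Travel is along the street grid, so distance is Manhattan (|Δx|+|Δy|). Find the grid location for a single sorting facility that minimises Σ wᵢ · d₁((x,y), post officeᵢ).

(13, 8)

Manhattan distance separates: Σwᵢ(|x−xᵢ|+|y−yᵢ|) = Σwᵢ|x−xᵢ| + Σwᵢ|y−yᵢ|, so x and y are optimised independently as 1-D weighted medians.
Total weight W = 240; half = 120.
x-coordinate, sorted with cumulative weight:
  x=2 (Hillcrest, w=6) cum 6
  x=6 (Southcross, w=60) cum 66
  x=7 (Midtown, w=50) cum 116
  x=13 (Northgate, w=40) cum 156  ← median
  x=13 (Westmoor, w=4) cum 160
  x=14 (Eastvale, w=80) cum 240
⇒ x* = 13
y-coordinate, sorted with cumulative weight:
  y=0 (Eastvale, w=80) cum 80
  y=8 (Southcross, w=60) cum 140  ← median
  y=9 (Westmoor, w=4) cum 144
  y=10 (Hillcrest, w=6) cum 150
  y=21 (Northgate, w=40) cum 190
  y=23 (Midtown, w=50) cum 240
⇒ y* = 8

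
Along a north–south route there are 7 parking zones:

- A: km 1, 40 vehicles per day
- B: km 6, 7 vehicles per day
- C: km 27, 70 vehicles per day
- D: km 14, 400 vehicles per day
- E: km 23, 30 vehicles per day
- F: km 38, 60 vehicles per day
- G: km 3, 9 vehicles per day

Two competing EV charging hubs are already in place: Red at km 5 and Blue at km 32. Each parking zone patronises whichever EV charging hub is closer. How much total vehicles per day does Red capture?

456

The indifferent point is the midpoint (5+32)/2 = 18.5; parking zones left of it (closer to Red at 5) go to Red, those right go to Blue.
  A at 1 (w=40) → Red
  G at 3 (w=9) → Red
  B at 6 (w=7) → Red
  D at 14 (w=400) → Red
  E at 23 (w=30) → Blue
  C at 27 (w=70) → Blue
  F at 38 (w=60) → Blue
Red captures 456; Blue captures 160.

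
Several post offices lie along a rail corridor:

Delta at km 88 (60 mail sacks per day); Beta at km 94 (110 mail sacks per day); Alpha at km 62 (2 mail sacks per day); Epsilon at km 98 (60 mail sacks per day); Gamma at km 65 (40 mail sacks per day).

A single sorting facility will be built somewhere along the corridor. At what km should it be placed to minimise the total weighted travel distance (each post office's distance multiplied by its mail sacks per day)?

x = 94

For a sum of weighted absolute distances on a line, the optimum is the weighted median (not the mean). Total weight W = 272; half-weight = 136.
Sort by position and accumulate weight:
  km 62 (Alpha, w=2) → cum 2
  km 65 (Gamma, w=40) → cum 42
  km 88 (Delta, w=60) → cum 102
  km 94 (Beta, w=110) → cum 212  ≥ 136 → median here
  km 98 (Epsilon, w=60) → cum 272
Optimal location: km 94.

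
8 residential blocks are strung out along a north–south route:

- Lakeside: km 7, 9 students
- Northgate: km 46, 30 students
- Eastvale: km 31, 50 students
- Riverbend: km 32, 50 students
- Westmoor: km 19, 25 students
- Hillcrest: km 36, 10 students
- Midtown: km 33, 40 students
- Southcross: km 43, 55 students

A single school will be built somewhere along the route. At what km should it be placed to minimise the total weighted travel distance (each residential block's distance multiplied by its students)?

x = 33

For a sum of weighted absolute distances on a line, the optimum is the weighted median (not the mean). Total weight W = 269; half-weight = 134.5.
Sort by position and accumulate weight:
  km 7 (Lakeside, w=9) → cum 9
  km 19 (Westmoor, w=25) → cum 34
  km 31 (Eastvale, w=50) → cum 84
  km 32 (Riverbend, w=50) → cum 134
  km 33 (Midtown, w=40) → cum 174  ≥ 134.5 → median here
  km 36 (Hillcrest, w=10) → cum 184
  km 43 (Southcross, w=55) → cum 239
  km 46 (Northgate, w=30) → cum 269
Optimal location: km 33.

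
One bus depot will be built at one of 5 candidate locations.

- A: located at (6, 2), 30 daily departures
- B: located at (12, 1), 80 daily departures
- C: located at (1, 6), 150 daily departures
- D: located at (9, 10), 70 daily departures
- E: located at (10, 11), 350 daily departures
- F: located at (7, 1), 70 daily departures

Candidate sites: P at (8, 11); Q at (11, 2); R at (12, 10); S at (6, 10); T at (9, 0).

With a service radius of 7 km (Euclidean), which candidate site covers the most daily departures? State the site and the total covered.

S, covering 570

Coverage radius r = 7 km; a point is covered iff (Δx)²+(Δy)² ≤ 7² = 49.
  P (8, 11): covers {D, E} → 420
  Q (11, 2): covers {A, B, F} → 180
  R (12, 10): covers {D, E} → 420
  S (6, 10): covers {C, D, E} → 570
  T (9, 0): covers {A, B, F} → 180
Maximum coverage at S: 570 daily departures.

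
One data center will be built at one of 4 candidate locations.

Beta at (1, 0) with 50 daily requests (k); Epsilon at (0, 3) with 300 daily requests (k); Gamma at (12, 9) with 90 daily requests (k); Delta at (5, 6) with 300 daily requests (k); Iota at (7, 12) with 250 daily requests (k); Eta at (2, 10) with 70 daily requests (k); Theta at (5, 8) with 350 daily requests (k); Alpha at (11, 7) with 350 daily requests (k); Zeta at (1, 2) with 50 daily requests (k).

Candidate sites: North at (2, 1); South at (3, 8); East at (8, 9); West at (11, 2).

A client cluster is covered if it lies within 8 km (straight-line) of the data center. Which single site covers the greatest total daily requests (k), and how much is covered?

Coverage radius r = 8 km; a point is covered iff (Δx)²+(Δy)² ≤ 8² = 64.
  North (2, 1): covers {Beta, Epsilon, Delta, Theta, Zeta} → 1050
  South (3, 8): covers {Epsilon, Delta, Iota, Eta, Theta, Zeta} → 1320
  East (8, 9): covers {Gamma, Delta, Iota, Eta, Theta, Alpha} → 1410
  West (11, 2): covers {Gamma, Delta, Alpha} → 740
Maximum coverage at East: 1410 daily requests (k).

East, covering 1410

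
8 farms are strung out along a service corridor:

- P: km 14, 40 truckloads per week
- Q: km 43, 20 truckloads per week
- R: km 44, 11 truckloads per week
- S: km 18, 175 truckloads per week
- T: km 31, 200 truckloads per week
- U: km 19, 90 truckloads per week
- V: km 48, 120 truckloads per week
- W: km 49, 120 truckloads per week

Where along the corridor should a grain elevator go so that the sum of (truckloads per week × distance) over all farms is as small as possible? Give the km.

x = 31

For a sum of weighted absolute distances on a line, the optimum is the weighted median (not the mean). Total weight W = 776; half-weight = 388.
Sort by position and accumulate weight:
  km 14 (P, w=40) → cum 40
  km 18 (S, w=175) → cum 215
  km 19 (U, w=90) → cum 305
  km 31 (T, w=200) → cum 505  ≥ 388 → median here
  km 43 (Q, w=20) → cum 525
  km 44 (R, w=11) → cum 536
  km 48 (V, w=120) → cum 656
  km 49 (W, w=120) → cum 776
Optimal location: km 31.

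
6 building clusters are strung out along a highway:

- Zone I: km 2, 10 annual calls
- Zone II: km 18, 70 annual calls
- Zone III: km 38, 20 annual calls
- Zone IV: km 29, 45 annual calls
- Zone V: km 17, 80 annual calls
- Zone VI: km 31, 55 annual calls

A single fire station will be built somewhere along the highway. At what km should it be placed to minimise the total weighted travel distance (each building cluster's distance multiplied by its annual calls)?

x = 18

For a sum of weighted absolute distances on a line, the optimum is the weighted median (not the mean). Total weight W = 280; half-weight = 140.
Sort by position and accumulate weight:
  km 2 (Zone I, w=10) → cum 10
  km 17 (Zone V, w=80) → cum 90
  km 18 (Zone II, w=70) → cum 160  ≥ 140 → median here
  km 29 (Zone IV, w=45) → cum 205
  km 31 (Zone VI, w=55) → cum 260
  km 38 (Zone III, w=20) → cum 280
Optimal location: km 18.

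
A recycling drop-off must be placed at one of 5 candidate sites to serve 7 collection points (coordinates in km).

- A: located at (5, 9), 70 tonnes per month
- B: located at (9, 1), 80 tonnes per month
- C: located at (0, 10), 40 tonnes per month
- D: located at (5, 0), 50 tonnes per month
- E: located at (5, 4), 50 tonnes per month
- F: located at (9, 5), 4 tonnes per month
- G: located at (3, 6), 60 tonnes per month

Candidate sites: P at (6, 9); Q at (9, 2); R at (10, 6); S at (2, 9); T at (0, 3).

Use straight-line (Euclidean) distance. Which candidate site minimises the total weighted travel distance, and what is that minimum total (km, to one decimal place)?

P, total 1979.1 km

Total weighted distance at each candidate:
  P (6, 9): total = 1979.1
  Q (9, 2): total = 2017.9
  R (10, 6): total = 2332.3
  S (2, 9): total = 2137.7
  T (0, 3): total = 2402.2
Minimum is at P with total 1979.1 km.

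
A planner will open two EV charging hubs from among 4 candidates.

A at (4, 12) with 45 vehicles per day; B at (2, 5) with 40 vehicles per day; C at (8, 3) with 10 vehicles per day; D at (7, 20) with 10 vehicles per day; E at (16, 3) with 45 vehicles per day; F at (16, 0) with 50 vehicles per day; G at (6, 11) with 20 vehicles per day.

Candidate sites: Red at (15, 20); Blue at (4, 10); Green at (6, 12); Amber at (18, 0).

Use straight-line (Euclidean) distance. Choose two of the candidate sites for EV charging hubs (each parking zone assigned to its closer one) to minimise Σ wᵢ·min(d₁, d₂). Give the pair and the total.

Evaluate every pair (each demand assigned to the nearer of the two):
  {Blue, Amber}: total = 797.4
  {Green, Amber}: total = 867.6
  {Blue, Green}: total = 1873.1
  {Red, Blue}: total = 1916.9
  {Red, Amber}: total = 1983.8
  {Red, Green}: total = 1991.1
Best pair: {Blue, Amber} with total 797.4.

{Blue, Amber}, total 797.4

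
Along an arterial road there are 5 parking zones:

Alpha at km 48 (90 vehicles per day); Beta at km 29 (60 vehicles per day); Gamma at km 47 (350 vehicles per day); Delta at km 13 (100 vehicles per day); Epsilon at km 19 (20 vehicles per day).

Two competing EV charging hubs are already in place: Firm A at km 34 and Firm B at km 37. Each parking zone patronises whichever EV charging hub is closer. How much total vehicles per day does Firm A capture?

The indifferent point is the midpoint (34+37)/2 = 35.5; parking zones left of it (closer to Firm A at 34) go to Firm A, those right go to Firm B.
  Delta at 13 (w=100) → Firm A
  Epsilon at 19 (w=20) → Firm A
  Beta at 29 (w=60) → Firm A
  Gamma at 47 (w=350) → Firm B
  Alpha at 48 (w=90) → Firm B
Firm A captures 180; Firm B captures 440.

180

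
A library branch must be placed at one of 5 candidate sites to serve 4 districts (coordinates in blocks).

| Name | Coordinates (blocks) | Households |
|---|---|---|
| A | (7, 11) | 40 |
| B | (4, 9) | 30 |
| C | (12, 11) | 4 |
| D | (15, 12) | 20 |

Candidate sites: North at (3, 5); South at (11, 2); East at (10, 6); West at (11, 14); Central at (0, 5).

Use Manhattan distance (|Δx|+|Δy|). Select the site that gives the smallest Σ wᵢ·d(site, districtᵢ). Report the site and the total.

West, total 776 blocks

Total weighted distance at each candidate:
  North (3, 5): total = 990
  South (11, 2): total = 1260
  East (10, 6): total = 838
  West (11, 14): total = 776
  Central (0, 5): total = 1272
Minimum is at West with total 776 blocks.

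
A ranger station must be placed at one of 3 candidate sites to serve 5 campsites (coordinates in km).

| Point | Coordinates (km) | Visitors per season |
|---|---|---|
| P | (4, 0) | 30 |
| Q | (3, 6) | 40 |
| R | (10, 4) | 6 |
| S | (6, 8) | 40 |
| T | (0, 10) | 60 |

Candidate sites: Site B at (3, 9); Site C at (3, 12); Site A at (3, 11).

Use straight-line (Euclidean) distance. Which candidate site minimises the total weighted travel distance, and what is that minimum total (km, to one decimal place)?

Site B, total 759.5 km

Total weighted distance at each candidate:
  Site B (3, 9): total = 759.5
  Site C (3, 12): total = 1081.4
  Site A (3, 11): total = 950.2
Minimum is at Site B with total 759.5 km.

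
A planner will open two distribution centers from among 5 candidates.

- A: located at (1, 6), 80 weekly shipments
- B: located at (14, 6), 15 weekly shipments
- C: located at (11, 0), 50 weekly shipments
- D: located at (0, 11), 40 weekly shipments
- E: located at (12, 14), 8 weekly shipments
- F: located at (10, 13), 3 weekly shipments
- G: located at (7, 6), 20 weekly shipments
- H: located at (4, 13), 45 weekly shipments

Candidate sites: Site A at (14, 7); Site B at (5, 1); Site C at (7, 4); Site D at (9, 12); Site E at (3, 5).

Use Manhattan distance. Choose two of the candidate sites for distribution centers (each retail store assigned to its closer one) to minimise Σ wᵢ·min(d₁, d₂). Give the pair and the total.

{Site A, Site E}, total 1722

Evaluate every pair (each demand assigned to the nearer of the two):
  {Site A, Site E}: total = 1722
  {Site C, Site E}: total = 1736
  {Site B, Site E}: total = 1824
  {Site D, Site E}: total = 1831
  {Site C, Site D}: total = 1931
  {Site B, Site D}: total = 2091
  {Site A, Site C}: total = 2297
  {Site B, Site C}: total = 2421
  {Site A, Site D}: total = 2511
  {Site A, Site B}: total = 2512
Best pair: {Site A, Site E} with total 1722.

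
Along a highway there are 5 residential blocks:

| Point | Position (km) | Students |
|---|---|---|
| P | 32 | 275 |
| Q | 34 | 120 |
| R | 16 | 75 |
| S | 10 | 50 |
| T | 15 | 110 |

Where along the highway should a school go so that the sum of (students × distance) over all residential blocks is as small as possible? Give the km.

For a sum of weighted absolute distances on a line, the optimum is the weighted median (not the mean). Total weight W = 630; half-weight = 315.
Sort by position and accumulate weight:
  km 10 (S, w=50) → cum 50
  km 15 (T, w=110) → cum 160
  km 16 (R, w=75) → cum 235
  km 32 (P, w=275) → cum 510  ≥ 315 → median here
  km 34 (Q, w=120) → cum 630
Optimal location: km 32.

x = 32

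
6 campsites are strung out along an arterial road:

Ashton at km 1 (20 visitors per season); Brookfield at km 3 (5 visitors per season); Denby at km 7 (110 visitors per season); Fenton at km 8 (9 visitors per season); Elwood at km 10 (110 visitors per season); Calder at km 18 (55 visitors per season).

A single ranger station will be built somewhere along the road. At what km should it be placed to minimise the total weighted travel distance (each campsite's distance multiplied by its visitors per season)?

For a sum of weighted absolute distances on a line, the optimum is the weighted median (not the mean). Total weight W = 309; half-weight = 154.5.
Sort by position and accumulate weight:
  km 1 (Ashton, w=20) → cum 20
  km 3 (Brookfield, w=5) → cum 25
  km 7 (Denby, w=110) → cum 135
  km 8 (Fenton, w=9) → cum 144
  km 10 (Elwood, w=110) → cum 254  ≥ 154.5 → median here
  km 18 (Calder, w=55) → cum 309
Optimal location: km 10.

x = 10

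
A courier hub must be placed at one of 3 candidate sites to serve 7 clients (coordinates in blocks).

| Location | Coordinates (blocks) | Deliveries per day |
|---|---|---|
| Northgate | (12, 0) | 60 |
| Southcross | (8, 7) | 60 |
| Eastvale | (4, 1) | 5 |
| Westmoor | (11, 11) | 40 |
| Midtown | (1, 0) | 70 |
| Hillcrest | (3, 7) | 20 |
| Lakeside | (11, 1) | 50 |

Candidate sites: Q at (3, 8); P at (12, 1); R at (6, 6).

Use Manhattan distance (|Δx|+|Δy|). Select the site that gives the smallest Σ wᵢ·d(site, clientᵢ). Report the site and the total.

Total weighted distance at each candidate:
  Q (3, 8): total = 3330
  P (12, 1): total = 2330
  R (6, 6): total = 2685
Minimum is at P with total 2330 blocks.

P, total 2330 blocks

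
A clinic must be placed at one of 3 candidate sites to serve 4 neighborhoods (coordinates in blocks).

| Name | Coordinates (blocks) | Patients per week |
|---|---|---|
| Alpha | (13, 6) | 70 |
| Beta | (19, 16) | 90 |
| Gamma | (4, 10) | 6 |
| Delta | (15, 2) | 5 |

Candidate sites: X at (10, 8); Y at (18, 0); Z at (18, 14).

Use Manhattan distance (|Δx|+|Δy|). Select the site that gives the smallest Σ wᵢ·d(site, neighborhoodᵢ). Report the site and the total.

Total weighted distance at each candidate:
  X (10, 8): total = 1983
  Y (18, 0): total = 2469
  Z (18, 14): total = 1363
Minimum is at Z with total 1363 blocks.

Z, total 1363 blocks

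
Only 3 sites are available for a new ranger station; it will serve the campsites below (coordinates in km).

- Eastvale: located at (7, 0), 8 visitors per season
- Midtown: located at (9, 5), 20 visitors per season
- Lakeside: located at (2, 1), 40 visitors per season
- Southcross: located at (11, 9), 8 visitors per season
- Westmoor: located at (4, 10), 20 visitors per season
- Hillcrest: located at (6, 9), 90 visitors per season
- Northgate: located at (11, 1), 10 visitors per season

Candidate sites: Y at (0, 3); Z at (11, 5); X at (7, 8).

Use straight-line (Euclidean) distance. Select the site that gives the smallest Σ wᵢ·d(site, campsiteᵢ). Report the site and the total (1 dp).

Total weighted distance at each candidate:
  Y (0, 3): total = 1495.4
  Z (11, 5): total = 1305.5
  X (7, 8): total = 793.2
Minimum is at X with total 793.2 km.

X, total 793.2 km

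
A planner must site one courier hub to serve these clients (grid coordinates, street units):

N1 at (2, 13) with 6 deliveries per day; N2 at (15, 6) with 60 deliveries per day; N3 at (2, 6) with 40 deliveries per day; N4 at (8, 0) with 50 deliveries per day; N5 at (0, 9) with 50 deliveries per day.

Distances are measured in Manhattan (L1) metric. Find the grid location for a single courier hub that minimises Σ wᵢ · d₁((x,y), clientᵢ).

Manhattan distance separates: Σwᵢ(|x−xᵢ|+|y−yᵢ|) = Σwᵢ|x−xᵢ| + Σwᵢ|y−yᵢ|, so x and y are optimised independently as 1-D weighted medians.
Total weight W = 206; half = 103.
x-coordinate, sorted with cumulative weight:
  x=0 (N5, w=50) cum 50
  x=2 (N1, w=6) cum 56
  x=2 (N3, w=40) cum 96
  x=8 (N4, w=50) cum 146  ← median
  x=15 (N2, w=60) cum 206
⇒ x* = 8
y-coordinate, sorted with cumulative weight:
  y=0 (N4, w=50) cum 50
  y=6 (N2, w=60) cum 110  ← median
  y=6 (N3, w=40) cum 150
  y=9 (N5, w=50) cum 200
  y=13 (N1, w=6) cum 206
⇒ y* = 6

(8, 6)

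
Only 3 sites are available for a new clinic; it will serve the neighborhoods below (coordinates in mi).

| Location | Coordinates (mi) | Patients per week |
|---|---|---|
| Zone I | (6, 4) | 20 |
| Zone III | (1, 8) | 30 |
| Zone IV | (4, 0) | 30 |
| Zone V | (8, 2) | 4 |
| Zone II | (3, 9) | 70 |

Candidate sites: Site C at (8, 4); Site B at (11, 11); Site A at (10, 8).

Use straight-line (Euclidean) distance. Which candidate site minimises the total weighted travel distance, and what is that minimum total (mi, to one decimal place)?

Total weighted distance at each candidate:
  Site C (8, 4): total = 954.5
  Site B (11, 11): total = 1491.6
  Site A (10, 8): total = 1203.4
Minimum is at Site C with total 954.5 mi.

Site C, total 954.5 mi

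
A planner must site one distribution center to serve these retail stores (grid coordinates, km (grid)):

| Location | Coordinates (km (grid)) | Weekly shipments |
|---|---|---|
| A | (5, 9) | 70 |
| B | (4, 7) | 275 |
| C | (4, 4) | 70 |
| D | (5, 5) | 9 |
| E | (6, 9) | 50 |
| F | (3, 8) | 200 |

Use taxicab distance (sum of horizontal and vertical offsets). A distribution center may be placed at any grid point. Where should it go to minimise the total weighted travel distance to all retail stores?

(4, 7)

Manhattan distance separates: Σwᵢ(|x−xᵢ|+|y−yᵢ|) = Σwᵢ|x−xᵢ| + Σwᵢ|y−yᵢ|, so x and y are optimised independently as 1-D weighted medians.
Total weight W = 674; half = 337.
x-coordinate, sorted with cumulative weight:
  x=3 (F, w=200) cum 200
  x=4 (B, w=275) cum 475  ← median
  x=4 (C, w=70) cum 545
  x=5 (A, w=70) cum 615
  x=5 (D, w=9) cum 624
  x=6 (E, w=50) cum 674
⇒ x* = 4
y-coordinate, sorted with cumulative weight:
  y=4 (C, w=70) cum 70
  y=5 (D, w=9) cum 79
  y=7 (B, w=275) cum 354  ← median
  y=8 (F, w=200) cum 554
  y=9 (A, w=70) cum 624
  y=9 (E, w=50) cum 674
⇒ y* = 7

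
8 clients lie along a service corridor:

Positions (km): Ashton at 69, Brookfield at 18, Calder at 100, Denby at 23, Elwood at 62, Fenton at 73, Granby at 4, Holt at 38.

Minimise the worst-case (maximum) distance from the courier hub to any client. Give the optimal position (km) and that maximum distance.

location 52, max distance 48

The 1-center on a line is the midpoint of the two extreme points: leftmost at 4, rightmost at 100.
Optimal location = (4 + 100)/2 = 52; maximum distance = (100 − 4)/2 = 48.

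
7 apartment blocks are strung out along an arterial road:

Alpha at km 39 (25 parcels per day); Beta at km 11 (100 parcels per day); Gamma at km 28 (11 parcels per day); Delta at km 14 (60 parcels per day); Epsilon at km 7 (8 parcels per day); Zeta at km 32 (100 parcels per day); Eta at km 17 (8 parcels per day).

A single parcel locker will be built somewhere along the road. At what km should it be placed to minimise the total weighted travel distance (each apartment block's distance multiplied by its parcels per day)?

x = 14

For a sum of weighted absolute distances on a line, the optimum is the weighted median (not the mean). Total weight W = 312; half-weight = 156.
Sort by position and accumulate weight:
  km 7 (Epsilon, w=8) → cum 8
  km 11 (Beta, w=100) → cum 108
  km 14 (Delta, w=60) → cum 168  ≥ 156 → median here
  km 17 (Eta, w=8) → cum 176
  km 28 (Gamma, w=11) → cum 187
  km 32 (Zeta, w=100) → cum 287
  km 39 (Alpha, w=25) → cum 312
Optimal location: km 14.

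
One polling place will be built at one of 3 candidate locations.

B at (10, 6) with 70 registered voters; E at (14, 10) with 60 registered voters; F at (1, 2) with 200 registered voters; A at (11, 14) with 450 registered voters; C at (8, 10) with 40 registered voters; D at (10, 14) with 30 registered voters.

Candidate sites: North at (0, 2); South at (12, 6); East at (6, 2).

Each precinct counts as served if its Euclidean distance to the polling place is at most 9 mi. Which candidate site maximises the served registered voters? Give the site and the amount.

South, covering 650

Coverage radius r = 9 mi; a point is covered iff (Δx)²+(Δy)² ≤ 9² = 81.
  North (0, 2): covers {F} → 200
  South (12, 6): covers {B, E, A, C, D} → 650
  East (6, 2): covers {B, F, C} → 310
Maximum coverage at South: 650 registered voters.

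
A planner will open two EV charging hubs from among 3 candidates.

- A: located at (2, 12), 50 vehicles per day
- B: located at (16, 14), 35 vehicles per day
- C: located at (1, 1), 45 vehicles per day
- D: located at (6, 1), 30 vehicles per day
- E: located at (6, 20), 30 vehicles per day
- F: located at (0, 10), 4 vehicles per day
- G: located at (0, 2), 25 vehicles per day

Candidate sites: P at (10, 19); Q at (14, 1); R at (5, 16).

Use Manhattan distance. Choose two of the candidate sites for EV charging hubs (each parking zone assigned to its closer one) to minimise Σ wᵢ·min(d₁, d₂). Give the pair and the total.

Evaluate every pair (each demand assigned to the nearer of the two):
  {Q, R}: total = 2199
  {P, Q}: total = 2561
  {P, R}: total = 2739
Best pair: {Q, R} with total 2199.

{Q, R}, total 2199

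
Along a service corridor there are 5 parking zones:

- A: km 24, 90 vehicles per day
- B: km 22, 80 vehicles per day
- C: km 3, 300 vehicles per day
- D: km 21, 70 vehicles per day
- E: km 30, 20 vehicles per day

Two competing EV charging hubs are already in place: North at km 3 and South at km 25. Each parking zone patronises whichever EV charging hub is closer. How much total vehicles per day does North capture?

The indifferent point is the midpoint (3+25)/2 = 14; parking zones left of it (closer to North at 3) go to North, those right go to South.
  C at 3 (w=300) → North
  D at 21 (w=70) → South
  B at 22 (w=80) → South
  A at 24 (w=90) → South
  E at 30 (w=20) → South
North captures 300; South captures 260.

300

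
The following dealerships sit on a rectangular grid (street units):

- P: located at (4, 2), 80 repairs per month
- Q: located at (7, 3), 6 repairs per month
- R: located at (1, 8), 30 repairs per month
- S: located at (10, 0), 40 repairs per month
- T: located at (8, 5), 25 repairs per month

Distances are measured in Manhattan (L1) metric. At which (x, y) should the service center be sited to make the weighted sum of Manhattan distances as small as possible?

Manhattan distance separates: Σwᵢ(|x−xᵢ|+|y−yᵢ|) = Σwᵢ|x−xᵢ| + Σwᵢ|y−yᵢ|, so x and y are optimised independently as 1-D weighted medians.
Total weight W = 181; half = 90.5.
x-coordinate, sorted with cumulative weight:
  x=1 (R, w=30) cum 30
  x=4 (P, w=80) cum 110  ← median
  x=7 (Q, w=6) cum 116
  x=8 (T, w=25) cum 141
  x=10 (S, w=40) cum 181
⇒ x* = 4
y-coordinate, sorted with cumulative weight:
  y=0 (S, w=40) cum 40
  y=2 (P, w=80) cum 120  ← median
  y=3 (Q, w=6) cum 126
  y=5 (T, w=25) cum 151
  y=8 (R, w=30) cum 181
⇒ y* = 2

(4, 2)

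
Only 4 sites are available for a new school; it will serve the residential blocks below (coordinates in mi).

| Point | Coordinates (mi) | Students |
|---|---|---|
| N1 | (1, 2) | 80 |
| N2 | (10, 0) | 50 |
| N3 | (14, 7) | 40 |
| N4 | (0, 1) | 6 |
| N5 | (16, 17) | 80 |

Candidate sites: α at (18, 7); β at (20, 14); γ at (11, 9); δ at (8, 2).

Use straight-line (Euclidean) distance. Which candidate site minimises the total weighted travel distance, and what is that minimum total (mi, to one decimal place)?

Total weighted distance at each candidate:
  α (18, 7): total = 3038.8
  β (20, 14): total = 3569.9
  γ (11, 9): total = 2409.8
  δ (8, 2): total = 2422.2
Minimum is at γ with total 2409.8 mi.

γ, total 2409.8 mi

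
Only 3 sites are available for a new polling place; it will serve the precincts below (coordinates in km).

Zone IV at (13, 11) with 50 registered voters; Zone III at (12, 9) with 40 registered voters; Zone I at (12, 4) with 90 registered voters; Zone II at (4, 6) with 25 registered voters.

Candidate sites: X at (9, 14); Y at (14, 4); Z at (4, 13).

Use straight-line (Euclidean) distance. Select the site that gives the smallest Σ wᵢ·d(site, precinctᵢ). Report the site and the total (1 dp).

Total weighted distance at each candidate:
  X (9, 14): total = 1658.7
  Y (14, 4): total = 1003.9
  Z (4, 13): total = 2077.5
Minimum is at Y with total 1003.9 km.

Y, total 1003.9 km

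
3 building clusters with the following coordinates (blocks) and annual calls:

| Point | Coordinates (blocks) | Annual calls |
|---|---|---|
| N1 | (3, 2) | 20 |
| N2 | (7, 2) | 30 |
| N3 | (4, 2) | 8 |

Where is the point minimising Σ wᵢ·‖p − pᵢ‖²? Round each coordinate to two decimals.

The minimiser of Σwᵢ‖p−pᵢ‖² is the weighted centroid p* = (Σwᵢpᵢ)/(Σwᵢ).
Σwᵢ = 58.
Σwᵢxᵢ = 20·3 + 30·7 + 8·4 = 302.
Σwᵢyᵢ = 20·2 + 30·2 + 8·2 = 116.
x* = 302/58 = 5.21, y* = 116/58 = 2.00.

(5.21, 2.00)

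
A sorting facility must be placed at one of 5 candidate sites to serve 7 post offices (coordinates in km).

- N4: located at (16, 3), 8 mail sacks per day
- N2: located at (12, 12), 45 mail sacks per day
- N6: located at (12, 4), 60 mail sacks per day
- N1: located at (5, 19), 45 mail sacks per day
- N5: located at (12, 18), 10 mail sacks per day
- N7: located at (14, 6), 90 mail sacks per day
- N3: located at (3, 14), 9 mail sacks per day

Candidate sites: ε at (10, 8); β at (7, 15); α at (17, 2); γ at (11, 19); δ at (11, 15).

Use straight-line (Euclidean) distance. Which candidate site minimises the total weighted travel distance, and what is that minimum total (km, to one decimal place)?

Total weighted distance at each candidate:
  ε (10, 8): total = 1663.2
  β (7, 15): total = 2430.2
  α (17, 2): total = 2557.5
  γ (11, 19): total = 2924.1
  δ (11, 15): total = 2191.5
Minimum is at ε with total 1663.2 km.

ε, total 1663.2 km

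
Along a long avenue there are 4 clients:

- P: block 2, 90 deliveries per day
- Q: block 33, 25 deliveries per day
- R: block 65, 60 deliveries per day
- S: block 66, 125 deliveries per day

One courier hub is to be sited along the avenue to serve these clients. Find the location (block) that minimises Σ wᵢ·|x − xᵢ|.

For a sum of weighted absolute distances on a line, the optimum is the weighted median (not the mean). Total weight W = 300; half-weight = 150.
Sort by position and accumulate weight:
  block 2 (P, w=90) → cum 90
  block 33 (Q, w=25) → cum 115
  block 65 (R, w=60) → cum 175  ≥ 150 → median here
  block 66 (S, w=125) → cum 300
Optimal location: block 65.

x = 65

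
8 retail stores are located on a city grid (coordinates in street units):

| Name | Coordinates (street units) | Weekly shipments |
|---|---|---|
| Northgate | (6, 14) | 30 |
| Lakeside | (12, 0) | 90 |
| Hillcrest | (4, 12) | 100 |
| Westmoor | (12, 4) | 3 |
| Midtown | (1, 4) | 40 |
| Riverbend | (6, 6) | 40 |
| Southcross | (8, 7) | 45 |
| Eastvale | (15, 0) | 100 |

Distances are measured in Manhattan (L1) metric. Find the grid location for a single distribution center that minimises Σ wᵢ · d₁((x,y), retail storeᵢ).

Manhattan distance separates: Σwᵢ(|x−xᵢ|+|y−yᵢ|) = Σwᵢ|x−xᵢ| + Σwᵢ|y−yᵢ|, so x and y are optimised independently as 1-D weighted medians.
Total weight W = 448; half = 224.
x-coordinate, sorted with cumulative weight:
  x=1 (Midtown, w=40) cum 40
  x=4 (Hillcrest, w=100) cum 140
  x=6 (Northgate, w=30) cum 170
  x=6 (Riverbend, w=40) cum 210
  x=8 (Southcross, w=45) cum 255  ← median
  x=12 (Lakeside, w=90) cum 345
  x=12 (Westmoor, w=3) cum 348
  x=15 (Eastvale, w=100) cum 448
⇒ x* = 8
y-coordinate, sorted with cumulative weight:
  y=0 (Lakeside, w=90) cum 90
  y=0 (Eastvale, w=100) cum 190
  y=4 (Westmoor, w=3) cum 193
  y=4 (Midtown, w=40) cum 233  ← median
  y=6 (Riverbend, w=40) cum 273
  y=7 (Southcross, w=45) cum 318
  y=12 (Hillcrest, w=100) cum 418
  y=14 (Northgate, w=30) cum 448
⇒ y* = 4

(8, 4)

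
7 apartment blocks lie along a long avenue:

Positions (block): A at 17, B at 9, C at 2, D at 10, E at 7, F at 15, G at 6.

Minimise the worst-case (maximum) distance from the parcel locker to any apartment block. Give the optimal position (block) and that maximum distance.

The 1-center on a line is the midpoint of the two extreme points: leftmost at 2, rightmost at 17.
Optimal location = (2 + 17)/2 = 9.5; maximum distance = (17 − 2)/2 = 7.5.

location 9.5, max distance 7.5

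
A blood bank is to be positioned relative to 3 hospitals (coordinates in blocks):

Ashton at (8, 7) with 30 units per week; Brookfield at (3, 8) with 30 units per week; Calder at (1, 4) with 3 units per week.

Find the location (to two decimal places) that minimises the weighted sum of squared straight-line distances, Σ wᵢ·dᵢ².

(5.29, 7.33)

The minimiser of Σwᵢ‖p−pᵢ‖² is the weighted centroid p* = (Σwᵢpᵢ)/(Σwᵢ).
Σwᵢ = 63.
Σwᵢxᵢ = 30·8 + 30·3 + 3·1 = 333.
Σwᵢyᵢ = 30·7 + 30·8 + 3·4 = 462.
x* = 333/63 = 5.29, y* = 462/63 = 7.33.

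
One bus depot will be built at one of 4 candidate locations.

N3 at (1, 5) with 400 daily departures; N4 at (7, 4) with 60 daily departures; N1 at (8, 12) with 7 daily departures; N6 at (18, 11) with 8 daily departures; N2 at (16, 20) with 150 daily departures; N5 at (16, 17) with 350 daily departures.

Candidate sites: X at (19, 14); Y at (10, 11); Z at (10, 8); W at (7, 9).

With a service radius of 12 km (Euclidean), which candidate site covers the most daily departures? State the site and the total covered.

Coverage radius r = 12 km; a point is covered iff (Δx)²+(Δy)² ≤ 12² = 144.
  X (19, 14): covers {N1, N6, N2, N5} → 515
  Y (10, 11): covers {N3, N4, N1, N6, N2, N5} → 975
  Z (10, 8): covers {N3, N4, N1, N6, N5} → 825
  W (7, 9): covers {N3, N4, N1, N6} → 475
Maximum coverage at Y: 975 daily departures.

Y, covering 975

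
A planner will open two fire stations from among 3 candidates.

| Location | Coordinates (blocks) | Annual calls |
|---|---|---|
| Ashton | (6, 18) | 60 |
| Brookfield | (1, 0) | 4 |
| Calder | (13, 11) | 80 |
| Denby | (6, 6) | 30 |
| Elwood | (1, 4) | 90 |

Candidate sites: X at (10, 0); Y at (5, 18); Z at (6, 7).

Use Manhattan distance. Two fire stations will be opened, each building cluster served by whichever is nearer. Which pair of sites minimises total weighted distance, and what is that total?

{Y, Z}, total 1738

Evaluate every pair (each demand assigned to the nearer of the two):
  {Y, Z}: total = 1738
  {X, Z}: total = 2326
  {X, Y}: total = 2686
Best pair: {Y, Z} with total 1738.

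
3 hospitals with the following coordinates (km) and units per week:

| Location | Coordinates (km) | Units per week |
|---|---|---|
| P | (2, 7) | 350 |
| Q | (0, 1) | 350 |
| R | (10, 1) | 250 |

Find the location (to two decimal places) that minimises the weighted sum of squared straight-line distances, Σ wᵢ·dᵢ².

The minimiser of Σwᵢ‖p−pᵢ‖² is the weighted centroid p* = (Σwᵢpᵢ)/(Σwᵢ).
Σwᵢ = 950.
Σwᵢxᵢ = 350·2 + 350·0 + 250·10 = 3200.
Σwᵢyᵢ = 350·7 + 350·1 + 250·1 = 3050.
x* = 3200/950 = 3.37, y* = 3050/950 = 3.21.

(3.37, 3.21)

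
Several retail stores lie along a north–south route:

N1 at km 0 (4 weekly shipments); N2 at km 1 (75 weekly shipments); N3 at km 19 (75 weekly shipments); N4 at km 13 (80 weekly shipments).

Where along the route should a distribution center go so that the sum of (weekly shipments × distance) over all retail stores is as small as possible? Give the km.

For a sum of weighted absolute distances on a line, the optimum is the weighted median (not the mean). Total weight W = 234; half-weight = 117.
Sort by position and accumulate weight:
  km 0 (N1, w=4) → cum 4
  km 1 (N2, w=75) → cum 79
  km 13 (N4, w=80) → cum 159  ≥ 117 → median here
  km 19 (N3, w=75) → cum 234
Optimal location: km 13.

x = 13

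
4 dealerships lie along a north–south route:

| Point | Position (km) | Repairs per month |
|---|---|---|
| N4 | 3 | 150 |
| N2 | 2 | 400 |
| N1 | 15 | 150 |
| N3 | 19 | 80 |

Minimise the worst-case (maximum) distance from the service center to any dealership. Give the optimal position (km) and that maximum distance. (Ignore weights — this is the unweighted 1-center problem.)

The 1-center on a line is the midpoint of the two extreme points: leftmost at 2, rightmost at 19.
Optimal location = (2 + 19)/2 = 10.5; maximum distance = (19 − 2)/2 = 8.5.

location 10.5, max distance 8.5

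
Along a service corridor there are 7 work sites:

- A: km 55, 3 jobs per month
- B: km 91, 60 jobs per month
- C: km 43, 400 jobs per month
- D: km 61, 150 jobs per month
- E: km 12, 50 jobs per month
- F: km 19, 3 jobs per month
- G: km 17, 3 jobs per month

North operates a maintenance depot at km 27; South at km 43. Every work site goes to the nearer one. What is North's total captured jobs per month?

56

The indifferent point is the midpoint (27+43)/2 = 35; work sites left of it (closer to North at 27) go to North, those right go to South.
  E at 12 (w=50) → North
  G at 17 (w=3) → North
  F at 19 (w=3) → North
  C at 43 (w=400) → South
  A at 55 (w=3) → South
  D at 61 (w=150) → South
  B at 91 (w=60) → South
North captures 56; South captures 613.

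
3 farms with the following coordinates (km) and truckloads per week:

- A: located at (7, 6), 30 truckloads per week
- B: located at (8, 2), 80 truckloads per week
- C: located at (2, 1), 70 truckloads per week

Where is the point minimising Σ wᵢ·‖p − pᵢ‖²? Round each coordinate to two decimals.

The minimiser of Σwᵢ‖p−pᵢ‖² is the weighted centroid p* = (Σwᵢpᵢ)/(Σwᵢ).
Σwᵢ = 180.
Σwᵢxᵢ = 30·7 + 80·8 + 70·2 = 990.
Σwᵢyᵢ = 30·6 + 80·2 + 70·1 = 410.
x* = 990/180 = 5.50, y* = 410/180 = 2.28.

(5.50, 2.28)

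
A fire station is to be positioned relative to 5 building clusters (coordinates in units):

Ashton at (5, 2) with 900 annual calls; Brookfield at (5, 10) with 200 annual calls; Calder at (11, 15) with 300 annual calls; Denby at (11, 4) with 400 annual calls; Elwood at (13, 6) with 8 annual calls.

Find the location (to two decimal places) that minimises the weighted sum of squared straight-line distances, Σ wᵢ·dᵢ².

(7.36, 5.50)

The minimiser of Σwᵢ‖p−pᵢ‖² is the weighted centroid p* = (Σwᵢpᵢ)/(Σwᵢ).
Σwᵢ = 1808.
Σwᵢxᵢ = 900·5 + 200·5 + 300·11 + 400·11 + 8·13 = 13304.
Σwᵢyᵢ = 900·2 + 200·10 + 300·15 + 400·4 + 8·6 = 9948.
x* = 13304/1808 = 7.36, y* = 9948/1808 = 5.50.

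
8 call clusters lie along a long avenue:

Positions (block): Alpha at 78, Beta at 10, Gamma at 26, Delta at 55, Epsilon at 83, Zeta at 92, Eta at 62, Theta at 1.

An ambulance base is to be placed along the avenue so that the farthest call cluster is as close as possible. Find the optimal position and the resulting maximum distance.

location 46.5, max distance 45.5

The 1-center on a line is the midpoint of the two extreme points: leftmost at 1, rightmost at 92.
Optimal location = (1 + 92)/2 = 46.5; maximum distance = (92 − 1)/2 = 45.5.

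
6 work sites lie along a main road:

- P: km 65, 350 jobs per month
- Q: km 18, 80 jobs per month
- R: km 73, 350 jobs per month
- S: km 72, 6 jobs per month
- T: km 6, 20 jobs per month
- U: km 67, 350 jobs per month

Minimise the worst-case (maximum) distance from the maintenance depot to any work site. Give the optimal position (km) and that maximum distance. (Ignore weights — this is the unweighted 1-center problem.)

location 39.5, max distance 33.5

The 1-center on a line is the midpoint of the two extreme points: leftmost at 6, rightmost at 73.
Optimal location = (6 + 73)/2 = 39.5; maximum distance = (73 − 6)/2 = 33.5.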